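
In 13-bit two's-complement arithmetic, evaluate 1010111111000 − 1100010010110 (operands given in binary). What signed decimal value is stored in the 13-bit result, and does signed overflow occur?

1010111111000 = -2568 (signed)
1100010010110 = -1898 (signed)
Subtract via negate-and-add: invert 1100010010110 + 1 = 0011101101010 (i.e. 1898).
  1010111111000
+ 0011101101010
= 1110101100010
Result 1110101100010: MSB = 1 → 7522 − 8192 = -670.
Addends (after negating the subtrahend) have opposite signs, so signed overflow cannot occur.

-670; no overflow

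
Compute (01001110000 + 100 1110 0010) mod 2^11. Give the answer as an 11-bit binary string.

11101010010

  01001110000
+ 10011100010
= 11101010010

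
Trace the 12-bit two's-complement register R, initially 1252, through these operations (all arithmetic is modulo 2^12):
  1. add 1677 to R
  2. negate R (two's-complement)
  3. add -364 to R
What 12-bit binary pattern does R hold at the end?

Start: R = 1252 = 010011100100.
R = 1252 + 1677 = 2929; wraps to -1167 = 101101110001
R = −(-1167) = 1167 = 010010001111
R = 1167 + (-364) = 803 = 001100100011

001100100011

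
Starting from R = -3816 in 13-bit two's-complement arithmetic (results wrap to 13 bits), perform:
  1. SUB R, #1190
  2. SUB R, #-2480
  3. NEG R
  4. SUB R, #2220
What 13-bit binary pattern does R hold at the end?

Start: R = -3816 = 1000100011000.
R = -3816 − 1190 = -5006; wraps to 3186 = 0110001110010
R = 3186 − (-2480) = 5666; wraps to -2526 = 1011000100010
R = −(-2526) = 2526 = 0100111011110
R = 2526 − 2220 = 306 = 0000100110010

0000100110010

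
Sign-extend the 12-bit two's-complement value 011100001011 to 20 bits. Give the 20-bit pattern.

00000000011100001011

MSB of 011100001011 is 0; replicate it into the new high bits.
00000000|011100001011 → 00000000011100001011 (still 1803).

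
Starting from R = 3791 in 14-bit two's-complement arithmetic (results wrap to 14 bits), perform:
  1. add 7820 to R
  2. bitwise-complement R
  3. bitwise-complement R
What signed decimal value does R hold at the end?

Start: R = 3791 = 00111011001111.
R = 3791 + 7820 = 11611; wraps to -4773 = 10110101011011
R = NOT 10110101011011 = 01001010100100 = 4772
R = NOT 01001010100100 = 10110101011011 = -4773

-4773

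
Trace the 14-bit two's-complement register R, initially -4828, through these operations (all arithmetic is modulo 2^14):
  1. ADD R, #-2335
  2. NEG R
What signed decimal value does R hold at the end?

Start: R = -4828 = 10110100100100.
R = -4828 + (-2335) = -7163 = 10010000000101
R = −(-7163) = 7163 = 01101111111011

7163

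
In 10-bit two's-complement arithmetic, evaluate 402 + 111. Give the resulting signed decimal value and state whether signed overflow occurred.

-511; overflow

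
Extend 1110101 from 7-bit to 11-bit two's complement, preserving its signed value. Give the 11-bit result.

MSB of 1110101 is 1; replicate it into the new high bits.
1111|1110101 → 11111110101 (still -11).

11111110101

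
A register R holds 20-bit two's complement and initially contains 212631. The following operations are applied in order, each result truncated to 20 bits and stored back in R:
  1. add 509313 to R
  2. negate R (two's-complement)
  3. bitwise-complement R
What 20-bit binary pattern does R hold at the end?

Start: R = 212631 = 00110011111010010111.
R = 212631 + 509313 = 721944; wraps to -326632 = 10110000010000011000
R = −(-326632) = 326632 = 01001111101111101000
R = NOT 01001111101111101000 = 10110000010000010111 = -326633

10110000010000010111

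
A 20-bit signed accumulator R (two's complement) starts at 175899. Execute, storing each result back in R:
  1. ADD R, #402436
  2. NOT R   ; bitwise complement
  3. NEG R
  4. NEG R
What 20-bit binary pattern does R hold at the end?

01110010110011100000

Start: R = 175899 = 00101010111100011011.
R = 175899 + 402436 = 578335; wraps to -470241 = 10001101001100011111
R = NOT 10001101001100011111 = 01110010110011100000 = 470240
R = −(470240) = -470240 = 10001101001100100000
R = −(-470240) = 470240 = 01110010110011100000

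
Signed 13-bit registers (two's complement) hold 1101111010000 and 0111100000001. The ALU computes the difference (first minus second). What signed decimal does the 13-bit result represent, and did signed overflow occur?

3279; overflow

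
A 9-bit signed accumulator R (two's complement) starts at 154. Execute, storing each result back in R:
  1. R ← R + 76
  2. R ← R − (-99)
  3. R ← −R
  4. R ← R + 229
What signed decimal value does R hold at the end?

Start: R = 154 = 010011010.
R = 154 + 76 = 230 = 011100110
R = 230 − (-99) = 329; wraps to -183 = 101001001
R = −(-183) = 183 = 010110111
R = 183 + 229 = 412; wraps to -100 = 110011100

-100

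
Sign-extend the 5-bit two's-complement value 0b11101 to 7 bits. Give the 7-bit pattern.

MSB of 11101 is 1; replicate it into the new high bits.
11|11101 → 1111101 (still -3).

1111101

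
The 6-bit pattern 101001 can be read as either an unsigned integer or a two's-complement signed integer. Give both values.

unsigned = 41, signed = -23

Unsigned: 101001 = 41.
Signed: MSB=1 → 41 − 64 = -23.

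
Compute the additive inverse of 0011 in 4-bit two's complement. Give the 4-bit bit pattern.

Invert: 1100. Add 1: 1101.
Check: 0011 = 3, 1101 = -3.

1101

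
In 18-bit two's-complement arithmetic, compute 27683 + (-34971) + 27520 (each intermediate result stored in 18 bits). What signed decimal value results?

27683 + (-34971) = -7288 (111110001110001000)
-7288 + 27520 = 20232 (000100111100001000)

20232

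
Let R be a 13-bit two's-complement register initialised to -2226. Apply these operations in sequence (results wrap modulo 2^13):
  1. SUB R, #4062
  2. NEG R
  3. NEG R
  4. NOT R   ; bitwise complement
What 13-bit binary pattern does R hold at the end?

1100010001111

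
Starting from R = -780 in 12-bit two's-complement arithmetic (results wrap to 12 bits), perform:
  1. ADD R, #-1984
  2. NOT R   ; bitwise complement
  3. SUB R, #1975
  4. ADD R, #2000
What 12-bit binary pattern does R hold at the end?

101011100100

Start: R = -780 = 110011110100.
R = -780 + (-1984) = -2764; wraps to 1332 = 010100110100
R = NOT 010100110100 = 101011001011 = -1333
R = -1333 − 1975 = -3308; wraps to 788 = 001100010100
R = 788 + 2000 = 2788; wraps to -1308 = 101011100100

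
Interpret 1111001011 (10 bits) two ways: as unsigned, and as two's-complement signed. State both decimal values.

Unsigned: 1111001011 = 971.
Signed: MSB=1 → 971 − 1024 = -53.

unsigned = 971, signed = -53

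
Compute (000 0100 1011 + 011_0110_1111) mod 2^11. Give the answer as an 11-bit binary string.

01110111010

  00001001011
+ 01101101111
= 01110111010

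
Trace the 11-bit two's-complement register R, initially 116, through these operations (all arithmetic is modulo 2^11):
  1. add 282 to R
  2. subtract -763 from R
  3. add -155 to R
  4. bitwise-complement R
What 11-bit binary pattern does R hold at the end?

10000010001

Start: R = 116 = 00001110100.
R = 116 + 282 = 398 = 00110001110
R = 398 − (-763) = 1161; wraps to -887 = 10010001001
R = -887 + (-155) = -1042; wraps to 1006 = 01111101110
R = NOT 01111101110 = 10000010001 = -1007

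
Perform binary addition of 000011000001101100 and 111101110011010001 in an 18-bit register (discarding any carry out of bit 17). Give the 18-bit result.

  000011000001101100
+ 111101110011010001
= 000000110100111101  (discard carry-out 1)

000000110100111101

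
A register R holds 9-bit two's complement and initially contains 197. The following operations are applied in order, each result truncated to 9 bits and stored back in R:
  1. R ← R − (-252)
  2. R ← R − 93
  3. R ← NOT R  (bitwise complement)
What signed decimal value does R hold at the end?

155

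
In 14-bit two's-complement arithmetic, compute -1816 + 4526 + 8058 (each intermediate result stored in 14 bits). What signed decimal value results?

-5616

-1816 + 4526 = 2710 (00101010010110)
2710 + 8058 = 10768 → wraps to -5616 (10101000010000)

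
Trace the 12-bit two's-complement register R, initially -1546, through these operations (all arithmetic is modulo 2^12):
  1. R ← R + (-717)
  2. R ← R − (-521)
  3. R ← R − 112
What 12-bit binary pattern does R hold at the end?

100011000010

Start: R = -1546 = 100111110110.
R = -1546 + (-717) = -2263; wraps to 1833 = 011100101001
R = 1833 − (-521) = 2354; wraps to -1742 = 100100110010
R = -1742 − 112 = -1854 = 100011000010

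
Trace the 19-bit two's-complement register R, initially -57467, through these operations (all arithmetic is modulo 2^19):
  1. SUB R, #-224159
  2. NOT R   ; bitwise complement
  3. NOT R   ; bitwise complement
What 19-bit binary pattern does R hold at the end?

0101000101100100100

Start: R = -57467 = 1110001111110000101.
R = -57467 − (-224159) = 166692 = 0101000101100100100
R = NOT 0101000101100100100 = 1010111010011011011 = -166693
R = NOT 1010111010011011011 = 0101000101100100100 = 166692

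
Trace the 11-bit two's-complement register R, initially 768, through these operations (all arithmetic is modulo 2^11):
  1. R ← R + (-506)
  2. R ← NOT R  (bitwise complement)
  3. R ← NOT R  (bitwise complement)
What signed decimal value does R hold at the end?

262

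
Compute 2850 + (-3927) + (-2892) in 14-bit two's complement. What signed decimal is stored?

2850 + (-3927) = -1077 (11101111001011)
-1077 + (-2892) = -3969 (11000001111111)

-3969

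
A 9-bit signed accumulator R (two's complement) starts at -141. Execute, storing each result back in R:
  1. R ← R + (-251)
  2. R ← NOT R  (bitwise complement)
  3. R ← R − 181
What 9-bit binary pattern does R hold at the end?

Start: R = -141 = 101110011.
R = -141 + (-251) = -392; wraps to 120 = 001111000
R = NOT 001111000 = 110000111 = -121
R = -121 − 181 = -302; wraps to 210 = 011010010

011010010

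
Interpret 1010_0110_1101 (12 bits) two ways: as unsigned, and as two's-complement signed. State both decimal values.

unsigned = 2669, signed = -1427

Unsigned: 101001101101 = 2669.
Signed: MSB=1 → 2669 − 4096 = -1427.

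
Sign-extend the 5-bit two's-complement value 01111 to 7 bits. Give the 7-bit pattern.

MSB of 01111 is 0; replicate it into the new high bits.
00|01111 → 0001111 (still 15).

0001111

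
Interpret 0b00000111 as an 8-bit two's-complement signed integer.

MSB is 0, so the value is non-negative: 00000111 = 7.

7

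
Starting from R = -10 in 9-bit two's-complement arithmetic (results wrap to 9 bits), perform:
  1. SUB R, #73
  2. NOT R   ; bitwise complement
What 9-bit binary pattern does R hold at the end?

Start: R = -10 = 111110110.
R = -10 − 73 = -83 = 110101101
R = NOT 110101101 = 001010010 = 82

001010010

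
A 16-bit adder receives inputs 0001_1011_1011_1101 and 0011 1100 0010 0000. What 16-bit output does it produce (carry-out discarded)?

  0001101110111101
+ 0011110000100000
= 0101011111011101

0101011111011101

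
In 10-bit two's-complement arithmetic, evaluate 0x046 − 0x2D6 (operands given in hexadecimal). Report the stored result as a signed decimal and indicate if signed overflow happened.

0x046 = 0001000110 = 70 (signed)
0x2D6 = 1011010110 = -298 (signed)
Subtract via negate-and-add: invert 1011010110 + 1 = 0100101010 (i.e. 298).
  0001000110
+ 0100101010
= 0101110000
Result 0101110000: MSB = 0 → value 368.
Both addends (after negating the subtrahend) are non-negative and so is the stored result: no signed overflow.

368; no overflow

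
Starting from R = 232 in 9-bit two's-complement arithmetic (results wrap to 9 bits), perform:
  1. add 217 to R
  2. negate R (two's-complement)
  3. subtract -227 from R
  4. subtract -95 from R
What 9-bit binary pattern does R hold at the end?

110000001

Start: R = 232 = 011101000.
R = 232 + 217 = 449; wraps to -63 = 111000001
R = −(-63) = 63 = 000111111
R = 63 − (-227) = 290; wraps to -222 = 100100010
R = -222 − (-95) = -127 = 110000001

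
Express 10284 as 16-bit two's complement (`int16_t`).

0010100000101100

10284 is non-negative, so write it directly in 16 bits: 0010100000101100.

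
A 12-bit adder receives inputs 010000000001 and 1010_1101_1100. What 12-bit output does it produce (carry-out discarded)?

111011011101

  010000000001
+ 101011011100
= 111011011101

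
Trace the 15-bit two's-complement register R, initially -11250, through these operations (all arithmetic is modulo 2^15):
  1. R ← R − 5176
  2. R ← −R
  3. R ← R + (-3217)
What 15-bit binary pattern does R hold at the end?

Start: R = -11250 = 101010000001110.
R = -11250 − 5176 = -16426; wraps to 16342 = 011111111010110
R = −(16342) = -16342 = 100000000101010
R = -16342 + (-3217) = -19559; wraps to 13209 = 011001110011001

011001110011001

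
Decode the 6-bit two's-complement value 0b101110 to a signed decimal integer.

-18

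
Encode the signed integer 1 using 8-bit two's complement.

00000001

1 is non-negative, so write it directly in 8 bits: 00000001.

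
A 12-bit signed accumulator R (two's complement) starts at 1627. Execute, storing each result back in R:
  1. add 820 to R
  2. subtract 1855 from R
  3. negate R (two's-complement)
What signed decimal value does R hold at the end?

Start: R = 1627 = 011001011011.
R = 1627 + 820 = 2447; wraps to -1649 = 100110001111
R = -1649 − 1855 = -3504; wraps to 592 = 001001010000
R = −(592) = -592 = 110110110000

-592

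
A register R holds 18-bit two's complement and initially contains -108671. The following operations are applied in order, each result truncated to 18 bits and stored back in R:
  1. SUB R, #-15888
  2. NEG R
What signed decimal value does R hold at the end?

92783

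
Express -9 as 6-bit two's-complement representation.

|-9| = 9 = 001001 in 6 bits.
Invert the bits: 110110. Add 1: 110111.

110111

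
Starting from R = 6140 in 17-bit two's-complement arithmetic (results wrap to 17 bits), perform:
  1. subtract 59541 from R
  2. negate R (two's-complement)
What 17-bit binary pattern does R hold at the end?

01101000010011001

Start: R = 6140 = 00001011111111100.
R = 6140 − 59541 = -53401 = 10010111101100111
R = −(-53401) = 53401 = 01101000010011001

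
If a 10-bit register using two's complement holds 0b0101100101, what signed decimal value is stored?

357

MSB is 0, so the value is non-negative: 0101100101 = 357.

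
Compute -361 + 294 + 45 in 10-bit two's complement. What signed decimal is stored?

-22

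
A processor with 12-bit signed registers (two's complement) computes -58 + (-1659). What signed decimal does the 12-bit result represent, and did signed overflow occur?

-1717; no overflow

-58 → 111111000110
-1659 → 100110000101
  111111000110
+ 100110000101
= 100101001011  (discard carry-out 1)
Result 100101001011: MSB = 1 → 2379 − 4096 = -1717.
Both addends are negative and so is the stored result: no signed overflow.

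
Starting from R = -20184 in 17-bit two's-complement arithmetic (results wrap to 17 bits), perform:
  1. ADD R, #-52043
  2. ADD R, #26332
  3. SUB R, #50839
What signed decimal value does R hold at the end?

Start: R = -20184 = 11011000100101000.
R = -20184 + (-52043) = -72227; wraps to 58845 = 01110010111011101
R = 58845 + 26332 = 85177; wraps to -45895 = 10100110010111001
R = -45895 − 50839 = -96734; wraps to 34338 = 01000011000100010

34338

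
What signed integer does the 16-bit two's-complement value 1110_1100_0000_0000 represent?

-5120

MSB is 1, so the value is negative.
Invert: 0001001111111111. Add 1: 0001010000000000 = 5120. So the value is −5120.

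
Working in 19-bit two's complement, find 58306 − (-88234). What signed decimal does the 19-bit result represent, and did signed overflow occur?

146540; no overflow

58306 → 0001110001111000010
-88234 → 1101010011101010110
Subtract via negate-and-add: invert 1101010011101010110 + 1 = 0010101100010101010 (i.e. 88234).
  0001110001111000010
+ 0010101100010101010
= 0100011110001101100
Result 0100011110001101100: MSB = 0 → value 146540.
Both addends (after negating the subtrahend) are non-negative and so is the stored result: no signed overflow.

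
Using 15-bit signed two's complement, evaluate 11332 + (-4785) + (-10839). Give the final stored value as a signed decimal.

11332 + (-4785) = 6547 (001100110010011)
6547 + (-10839) = -4292 (110111100111100)

-4292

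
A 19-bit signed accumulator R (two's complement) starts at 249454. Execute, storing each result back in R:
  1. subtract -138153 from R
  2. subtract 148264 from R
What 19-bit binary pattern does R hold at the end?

Start: R = 249454 = 0111100111001101110.
R = 249454 − (-138153) = 387607; wraps to -136681 = 1011110101000010111
R = -136681 − 148264 = -284945; wraps to 239343 = 0111010011011101111

0111010011011101111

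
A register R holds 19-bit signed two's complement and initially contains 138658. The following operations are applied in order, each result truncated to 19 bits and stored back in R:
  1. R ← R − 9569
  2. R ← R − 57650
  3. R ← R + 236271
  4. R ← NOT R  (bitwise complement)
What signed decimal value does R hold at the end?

Start: R = 138658 = 0100001110110100010.
R = 138658 − 9569 = 129089 = 0011111100001000001
R = 129089 − 57650 = 71439 = 0010001011100001111
R = 71439 + 236271 = 307710; wraps to -216578 = 1001011000111111110
R = NOT 1001011000111111110 = 0110100111000000001 = 216577

216577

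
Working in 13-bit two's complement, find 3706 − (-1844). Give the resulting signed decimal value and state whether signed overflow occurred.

-2642; overflow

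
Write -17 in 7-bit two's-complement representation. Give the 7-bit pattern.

1101111

|-17| = 17 = 0010001 in 7 bits.
Invert the bits: 1101110. Add 1: 1101111.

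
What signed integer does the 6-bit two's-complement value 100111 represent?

-25

MSB is 1, so the value is negative.
Unsigned reading: 39. Subtract 2^6 = 64: 39 − 64 = -25.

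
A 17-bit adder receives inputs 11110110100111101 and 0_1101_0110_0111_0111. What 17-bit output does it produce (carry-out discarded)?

01100001110110100

  11110110100111101
+ 01101011001110111
= 01100001110110100  (discard carry-out 1)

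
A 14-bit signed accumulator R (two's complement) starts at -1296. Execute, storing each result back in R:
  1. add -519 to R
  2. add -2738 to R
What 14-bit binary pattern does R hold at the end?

10111000110111

Start: R = -1296 = 11101011110000.
R = -1296 + (-519) = -1815 = 11100011101001
R = -1815 + (-2738) = -4553 = 10111000110111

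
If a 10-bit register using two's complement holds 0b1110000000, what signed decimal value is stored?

-128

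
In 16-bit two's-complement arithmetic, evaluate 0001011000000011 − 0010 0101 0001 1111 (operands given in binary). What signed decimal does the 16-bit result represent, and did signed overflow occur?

-3868; no overflow

0001011000000011 = 5635 (signed)
0010 0101 0001 1111 → 0010010100011111 = 9503 (signed)
Subtract via negate-and-add: invert 0010010100011111 + 1 = 1101101011100001 (i.e. -9503).
  0001011000000011
+ 1101101011100001
= 1111000011100100
Result 1111000011100100: MSB = 1 → 61668 − 65536 = -3868.
Addends (after negating the subtrahend) have opposite signs, so signed overflow cannot occur.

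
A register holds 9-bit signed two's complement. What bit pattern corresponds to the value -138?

101110110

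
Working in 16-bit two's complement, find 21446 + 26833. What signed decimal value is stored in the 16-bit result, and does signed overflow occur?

21446 → 0101001111000110
26833 → 0110100011010001
  0101001111000110
+ 0110100011010001
= 1011110010010111
Result 1011110010010111: MSB = 1 → 48279 − 65536 = -17257.
Both addends are non-negative but the stored result is negative: signed overflow. The true value 21446 + 26833 = 48279 lies outside [-32768, 32767].

-17257; overflow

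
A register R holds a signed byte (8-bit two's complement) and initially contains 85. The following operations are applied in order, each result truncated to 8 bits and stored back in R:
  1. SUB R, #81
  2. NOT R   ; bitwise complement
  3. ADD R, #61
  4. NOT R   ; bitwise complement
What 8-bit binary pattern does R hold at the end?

Start: R = 85 = 01010101.
R = 85 − 81 = 4 = 00000100
R = NOT 00000100 = 11111011 = -5
R = -5 + 61 = 56 = 00111000
R = NOT 00111000 = 11000111 = -57

11000111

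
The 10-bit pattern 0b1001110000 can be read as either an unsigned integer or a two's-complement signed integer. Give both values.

unsigned = 624, signed = -400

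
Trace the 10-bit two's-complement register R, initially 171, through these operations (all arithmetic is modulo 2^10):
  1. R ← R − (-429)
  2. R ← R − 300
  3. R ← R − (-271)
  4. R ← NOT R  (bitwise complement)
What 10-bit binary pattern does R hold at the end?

0111000100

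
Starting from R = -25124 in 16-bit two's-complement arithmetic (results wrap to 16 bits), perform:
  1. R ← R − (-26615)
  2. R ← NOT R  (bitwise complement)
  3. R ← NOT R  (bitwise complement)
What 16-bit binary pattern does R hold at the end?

0000010111010011

Start: R = -25124 = 1001110111011100.
R = -25124 − (-26615) = 1491 = 0000010111010011
R = NOT 0000010111010011 = 1111101000101100 = -1492
R = NOT 1111101000101100 = 0000010111010011 = 1491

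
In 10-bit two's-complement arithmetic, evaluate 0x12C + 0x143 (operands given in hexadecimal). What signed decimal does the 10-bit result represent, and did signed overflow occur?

-401; overflow

0x12C = 0100101100 = 300 (signed)
0x143 = 0101000011 = 323 (signed)
  0100101100
+ 0101000011
= 1001101111
Result 1001101111: MSB = 1 → 623 − 1024 = -401.
Both addends are non-negative but the stored result is negative: signed overflow. The true value 300 + 323 = 623 lies outside [-512, 511].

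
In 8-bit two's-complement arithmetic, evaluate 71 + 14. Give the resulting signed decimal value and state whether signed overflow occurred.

85; no overflow

71 → 01000111
14 → 00001110
  01000111
+ 00001110
= 01010101
Result 01010101: MSB = 0 → value 85.
Both addends are non-negative and so is the stored result: no signed overflow.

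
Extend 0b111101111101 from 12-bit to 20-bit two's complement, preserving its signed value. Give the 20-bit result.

MSB of 111101111101 is 1; replicate it into the new high bits.
11111111|111101111101 → 11111111111101111101 (still -131).

11111111111101111101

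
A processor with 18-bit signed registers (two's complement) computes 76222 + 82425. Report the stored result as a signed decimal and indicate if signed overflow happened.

76222 → 010010100110111110
82425 → 010100000111111001
  010010100110111110
+ 010100000111111001
= 100110101110110111
Result 100110101110110111: MSB = 1 → 158647 − 262144 = -103497.
Both addends are non-negative but the stored result is negative: signed overflow. The true value 76222 + 82425 = 158647 lies outside [-131072, 131071].

-103497; overflow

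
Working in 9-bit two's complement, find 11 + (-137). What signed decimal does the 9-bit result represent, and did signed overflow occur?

11 → 000001011
-137 → 101110111
  000001011
+ 101110111
= 110000010
Result 110000010: MSB = 1 → 386 − 512 = -126.
Addends have opposite signs, so signed overflow cannot occur.

-126; no overflow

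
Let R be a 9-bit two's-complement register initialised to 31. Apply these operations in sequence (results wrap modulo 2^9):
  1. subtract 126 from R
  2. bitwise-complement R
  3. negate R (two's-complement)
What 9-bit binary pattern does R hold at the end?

110100010

Start: R = 31 = 000011111.
R = 31 − 126 = -95 = 110100001
R = NOT 110100001 = 001011110 = 94
R = −(94) = -94 = 110100010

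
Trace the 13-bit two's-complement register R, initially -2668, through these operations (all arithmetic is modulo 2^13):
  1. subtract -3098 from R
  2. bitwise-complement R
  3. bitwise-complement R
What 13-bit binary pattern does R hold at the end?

Start: R = -2668 = 1010110010100.
R = -2668 − (-3098) = 430 = 0000110101110
R = NOT 0000110101110 = 1111001010001 = -431
R = NOT 1111001010001 = 0000110101110 = 430

0000110101110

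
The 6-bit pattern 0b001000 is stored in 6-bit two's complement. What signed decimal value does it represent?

8

MSB is 0, so the value is non-negative: 001000 = 8.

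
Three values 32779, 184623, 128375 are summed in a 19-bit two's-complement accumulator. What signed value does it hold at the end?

-178511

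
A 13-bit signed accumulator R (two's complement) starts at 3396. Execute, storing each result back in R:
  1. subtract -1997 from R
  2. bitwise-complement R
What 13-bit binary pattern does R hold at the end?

Start: R = 3396 = 0110101000100.
R = 3396 − (-1997) = 5393; wraps to -2799 = 1010100010001
R = NOT 1010100010001 = 0101011101110 = 2798

0101011101110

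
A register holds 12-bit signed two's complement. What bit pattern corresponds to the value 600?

001001011000

600 is non-negative, so write it directly in 12 bits: 001001011000.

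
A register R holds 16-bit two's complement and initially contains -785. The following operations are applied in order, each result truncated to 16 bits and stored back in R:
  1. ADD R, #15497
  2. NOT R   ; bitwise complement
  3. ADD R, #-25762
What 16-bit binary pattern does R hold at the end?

0110000111100101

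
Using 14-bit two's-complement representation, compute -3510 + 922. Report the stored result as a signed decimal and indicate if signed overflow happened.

-2588; no overflow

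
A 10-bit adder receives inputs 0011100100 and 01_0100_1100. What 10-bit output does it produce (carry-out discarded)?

  0011100100
+ 0101001100
= 1000110000

1000110000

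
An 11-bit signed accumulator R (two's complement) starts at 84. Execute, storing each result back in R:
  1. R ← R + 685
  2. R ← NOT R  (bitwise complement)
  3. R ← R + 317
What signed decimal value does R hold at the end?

-453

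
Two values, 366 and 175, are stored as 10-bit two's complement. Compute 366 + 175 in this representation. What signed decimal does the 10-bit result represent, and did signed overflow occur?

-483; overflow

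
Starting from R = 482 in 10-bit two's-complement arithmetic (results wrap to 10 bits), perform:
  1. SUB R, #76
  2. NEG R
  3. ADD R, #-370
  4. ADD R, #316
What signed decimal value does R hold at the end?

Start: R = 482 = 0111100010.
R = 482 − 76 = 406 = 0110010110
R = −(406) = -406 = 1001101010
R = -406 + (-370) = -776; wraps to 248 = 0011111000
R = 248 + 316 = 564; wraps to -460 = 1000110100

-460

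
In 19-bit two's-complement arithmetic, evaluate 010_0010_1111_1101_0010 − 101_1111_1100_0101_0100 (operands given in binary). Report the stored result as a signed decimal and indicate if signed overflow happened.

-248962; overflow

010_0010_1111_1101_0010 → 0100010111111010010 = 143314 (signed)
101_1111_1100_0101_0100 → 1011111110001010100 = -132012 (signed)
Subtract via negate-and-add: invert 1011111110001010100 + 1 = 0100000001110101100 (i.e. 132012).
  0100010111111010010
+ 0100000001110101100
= 1000011001101111110
Result 1000011001101111110: MSB = 1 → 275326 − 524288 = -248962.
Both addends (after negating the subtrahend) are non-negative but the stored result is negative: signed overflow. The true value 143314 − (-132012) = 275326 lies outside [-262144, 262143].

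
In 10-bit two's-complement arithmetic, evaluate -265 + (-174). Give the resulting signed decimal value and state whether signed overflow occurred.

-439; no overflow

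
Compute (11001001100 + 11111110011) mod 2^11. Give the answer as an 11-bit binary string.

11000111111

  11001001100
+ 11111110011
= 11000111111  (discard carry-out 1)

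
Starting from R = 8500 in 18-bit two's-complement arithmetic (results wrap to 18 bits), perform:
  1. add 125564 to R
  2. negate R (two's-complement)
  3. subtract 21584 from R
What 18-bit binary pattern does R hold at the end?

Start: R = 8500 = 000010000100110100.
R = 8500 + 125564 = 134064; wraps to -128080 = 100000101110110000
R = −(-128080) = 128080 = 011111010001010000
R = 128080 − 21584 = 106496 = 011010000000000000

011010000000000000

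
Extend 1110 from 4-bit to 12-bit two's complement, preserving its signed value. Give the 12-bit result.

111111111110

MSB of 1110 is 1; replicate it into the new high bits.
11111111|1110 → 111111111110 (still -2).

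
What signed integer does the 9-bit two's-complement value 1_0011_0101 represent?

MSB is 1, so the value is negative.
Unsigned reading: 309. Subtract 2^9 = 512: 309 − 512 = -203.

-203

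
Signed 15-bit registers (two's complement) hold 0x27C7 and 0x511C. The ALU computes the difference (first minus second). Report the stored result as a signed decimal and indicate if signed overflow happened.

-10581; overflow

0x27C7 = 010011111000111 = 10183 (signed)
0x511C = 101000100011100 = -12004 (signed)
Subtract via negate-and-add: invert 101000100011100 + 1 = 010111011100100 (i.e. 12004).
  010011111000111
+ 010111011100100
= 101011010101011
Result 101011010101011: MSB = 1 → 22187 − 32768 = -10581.
Both addends (after negating the subtrahend) are non-negative but the stored result is negative: signed overflow. The true value 10183 − (-12004) = 22187 lies outside [-16384, 16383].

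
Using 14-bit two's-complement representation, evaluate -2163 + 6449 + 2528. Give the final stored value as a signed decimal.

6814

-2163 + 6449 = 4286 (01000010111110)
4286 + 2528 = 6814 (01101010011110)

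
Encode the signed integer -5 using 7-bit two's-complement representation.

|-5| = 5 = 0000101 in 7 bits.
Invert the bits: 1111010. Add 1: 1111011.

1111011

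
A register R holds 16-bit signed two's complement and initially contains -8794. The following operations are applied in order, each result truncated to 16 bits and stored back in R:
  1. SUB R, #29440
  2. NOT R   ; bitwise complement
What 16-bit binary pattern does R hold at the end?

1001010101011001

Start: R = -8794 = 1101110110100110.
R = -8794 − 29440 = -38234; wraps to 27302 = 0110101010100110
R = NOT 0110101010100110 = 1001010101011001 = -27303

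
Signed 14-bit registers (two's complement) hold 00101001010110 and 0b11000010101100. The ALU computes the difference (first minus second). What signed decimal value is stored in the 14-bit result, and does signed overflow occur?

00101001010110 = 2646 (signed)
0b11000010101100 → 11000010101100 = -3924 (signed)
Subtract via negate-and-add: invert 11000010101100 + 1 = 00111101010100 (i.e. 3924).
  00101001010110
+ 00111101010100
= 01100110101010
Result 01100110101010: MSB = 0 → value 6570.
Both addends (after negating the subtrahend) are non-negative and so is the stored result: no signed overflow.

6570; no overflow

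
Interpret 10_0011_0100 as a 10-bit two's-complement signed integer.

MSB is 1, so the value is negative.
Invert: 0111001011. Add 1: 0111001100 = 460. So the value is −460.

-460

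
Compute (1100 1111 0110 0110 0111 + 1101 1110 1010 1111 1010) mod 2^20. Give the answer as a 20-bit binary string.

10101110000101100001

  11001111011001100111
+ 11011110101011111010
= 10101110000101100001  (discard carry-out 1)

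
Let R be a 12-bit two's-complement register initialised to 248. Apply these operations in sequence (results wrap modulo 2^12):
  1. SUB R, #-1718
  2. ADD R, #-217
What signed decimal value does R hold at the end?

Start: R = 248 = 000011111000.
R = 248 − (-1718) = 1966 = 011110101110
R = 1966 + (-217) = 1749 = 011011010101

1749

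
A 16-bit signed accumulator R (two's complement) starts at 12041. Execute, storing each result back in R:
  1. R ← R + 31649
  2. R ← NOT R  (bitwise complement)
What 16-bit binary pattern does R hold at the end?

Start: R = 12041 = 0010111100001001.
R = 12041 + 31649 = 43690; wraps to -21846 = 1010101010101010
R = NOT 1010101010101010 = 0101010101010101 = 21845

0101010101010101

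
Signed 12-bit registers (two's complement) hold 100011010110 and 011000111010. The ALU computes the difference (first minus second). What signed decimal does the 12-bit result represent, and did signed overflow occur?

100011010110 = -1834 (signed)
011000111010 = 1594 (signed)
Subtract via negate-and-add: invert 011000111010 + 1 = 100111000110 (i.e. -1594).
  100011010110
+ 100111000110
= 001010011100  (discard carry-out 1)
Result 001010011100: MSB = 0 → value 668.
Both addends (after negating the subtrahend) are negative but the stored result is non-negative: signed overflow. The true value -1834 − 1594 = -3428 lies outside [-2048, 2047].

668; overflow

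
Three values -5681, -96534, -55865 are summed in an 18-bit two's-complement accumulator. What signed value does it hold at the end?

104064

-5681 + (-96534) = -102215 (100111000010111001)
-102215 + (-55865) = -158080 → wraps to 104064 (011001011010000000)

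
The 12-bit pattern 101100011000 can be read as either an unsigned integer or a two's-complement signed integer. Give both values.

Unsigned: 101100011000 = 2840.
Signed: MSB=1 → 2840 − 4096 = -1256.

unsigned = 2840, signed = -1256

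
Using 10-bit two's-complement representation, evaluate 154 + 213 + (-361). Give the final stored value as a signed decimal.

154 + 213 = 367 (0101101111)
367 + (-361) = 6 (0000000110)

6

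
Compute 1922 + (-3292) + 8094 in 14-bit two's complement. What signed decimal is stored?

1922 + (-3292) = -1370 (11101010100110)
-1370 + 8094 = 6724 (01101001000100)

6724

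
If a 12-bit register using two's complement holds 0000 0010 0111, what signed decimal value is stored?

MSB is 0, so the value is non-negative: 000000100111 = 39.

39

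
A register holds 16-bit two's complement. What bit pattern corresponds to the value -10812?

1101010111000100

|-10812| = 10812 = 0010101000111100 in 16 bits.
Invert the bits: 1101010111000011. Add 1: 1101010111000100.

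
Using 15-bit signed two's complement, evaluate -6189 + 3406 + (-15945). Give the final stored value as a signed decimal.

-6189 + 3406 = -2783 (111010100100001)
-2783 + (-15945) = -18728 → wraps to 14040 (011011011011000)

14040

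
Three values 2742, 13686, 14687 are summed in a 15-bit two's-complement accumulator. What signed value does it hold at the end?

-1653

2742 + 13686 = 16428 → wraps to -16340 (100000000101100)
-16340 + 14687 = -1653 (111100110001011)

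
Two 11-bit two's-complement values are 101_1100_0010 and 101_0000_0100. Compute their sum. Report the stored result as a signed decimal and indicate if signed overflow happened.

101_1100_0010 → 10111000010 = -574 (signed)
101_0000_0100 → 10100000100 = -764 (signed)
  10111000010
+ 10100000100
= 01011000110  (discard carry-out 1)
Result 01011000110: MSB = 0 → value 710.
Both addends are negative but the stored result is non-negative: signed overflow. The true value -574 + (-764) = -1338 lies outside [-1024, 1023].

710; overflow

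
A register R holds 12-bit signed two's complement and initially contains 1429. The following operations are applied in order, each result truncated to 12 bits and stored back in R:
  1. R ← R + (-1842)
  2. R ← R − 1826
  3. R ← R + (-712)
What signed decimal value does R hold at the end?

Start: R = 1429 = 010110010101.
R = 1429 + (-1842) = -413 = 111001100011
R = -413 − 1826 = -2239; wraps to 1857 = 011101000001
R = 1857 + (-712) = 1145 = 010001111001

1145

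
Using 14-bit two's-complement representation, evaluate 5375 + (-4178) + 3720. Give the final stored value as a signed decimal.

4917

5375 + (-4178) = 1197 (00010010101101)
1197 + 3720 = 4917 (01001100110101)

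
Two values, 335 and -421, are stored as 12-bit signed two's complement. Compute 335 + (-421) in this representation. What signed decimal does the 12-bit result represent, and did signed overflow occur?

-86; no overflow

335 → 000101001111
-421 → 111001011011
  000101001111
+ 111001011011
= 111110101010
Result 111110101010: MSB = 1 → 4010 − 4096 = -86.
Addends have opposite signs, so signed overflow cannot occur.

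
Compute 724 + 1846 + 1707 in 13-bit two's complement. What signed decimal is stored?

724 + 1846 = 2570 (0101000001010)
2570 + 1707 = 4277 → wraps to -3915 (1000010110101)

-3915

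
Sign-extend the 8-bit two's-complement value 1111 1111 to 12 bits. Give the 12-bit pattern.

111111111111

MSB of 11111111 is 1; replicate it into the new high bits.
1111|11111111 → 111111111111 (still -1).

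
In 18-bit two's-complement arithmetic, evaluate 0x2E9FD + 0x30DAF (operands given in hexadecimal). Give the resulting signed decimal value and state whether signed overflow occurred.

128940; overflow

0x2E9FD = 101110100111111101 = -71171 (signed)
0x30DAF = 110000110110101111 = -62033 (signed)
  101110100111111101
+ 110000110110101111
= 011111011110101100  (discard carry-out 1)
Result 011111011110101100: MSB = 0 → value 128940.
Both addends are negative but the stored result is non-negative: signed overflow. The true value -71171 + (-62033) = -133204 lies outside [-131072, 131071].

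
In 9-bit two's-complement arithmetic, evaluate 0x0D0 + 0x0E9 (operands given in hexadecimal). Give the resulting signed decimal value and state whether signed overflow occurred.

-71; overflow

0x0D0 = 011010000 = 208 (signed)
0x0E9 = 011101001 = 233 (signed)
  011010000
+ 011101001
= 110111001
Result 110111001: MSB = 1 → 441 − 512 = -71.
Both addends are non-negative but the stored result is negative: signed overflow. The true value 208 + 233 = 441 lies outside [-256, 255].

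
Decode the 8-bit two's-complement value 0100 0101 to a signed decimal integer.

MSB is 0, so the value is non-negative: 01000101 = 69.

69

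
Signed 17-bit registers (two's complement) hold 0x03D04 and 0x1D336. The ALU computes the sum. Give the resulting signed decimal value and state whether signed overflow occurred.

4154; no overflow

0x03D04 = 00011110100000100 = 15620 (signed)
0x1D336 = 11101001100110110 = -11466 (signed)
  00011110100000100
+ 11101001100110110
= 00001000000111010  (discard carry-out 1)
Result 00001000000111010: MSB = 0 → value 4154.
Addends have opposite signs, so signed overflow cannot occur.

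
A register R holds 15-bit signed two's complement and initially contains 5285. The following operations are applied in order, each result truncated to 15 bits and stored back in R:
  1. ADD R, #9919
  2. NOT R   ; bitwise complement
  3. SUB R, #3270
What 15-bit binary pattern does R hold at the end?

011011111010101

Start: R = 5285 = 001010010100101.
R = 5285 + 9919 = 15204 = 011101101100100
R = NOT 011101101100100 = 100010010011011 = -15205
R = -15205 − 3270 = -18475; wraps to 14293 = 011011111010101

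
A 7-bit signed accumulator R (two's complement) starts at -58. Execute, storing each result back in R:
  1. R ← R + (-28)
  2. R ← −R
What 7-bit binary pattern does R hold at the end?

Start: R = -58 = 1000110.
R = -58 + (-28) = -86; wraps to 42 = 0101010
R = −(42) = -42 = 1010110

1010110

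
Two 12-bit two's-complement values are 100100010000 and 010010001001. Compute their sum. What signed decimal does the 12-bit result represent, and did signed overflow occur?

100100010000 = -1776 (signed)
010010001001 = 1161 (signed)
  100100010000
+ 010010001001
= 110110011001
Result 110110011001: MSB = 1 → 3481 − 4096 = -615.
Addends have opposite signs, so signed overflow cannot occur.

-615; no overflow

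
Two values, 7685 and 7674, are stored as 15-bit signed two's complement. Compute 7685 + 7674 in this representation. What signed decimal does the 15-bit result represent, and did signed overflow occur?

15359; no overflow

7685 → 001111000000101
7674 → 001110111111010
  001111000000101
+ 001110111111010
= 011101111111111
Result 011101111111111: MSB = 0 → value 15359.
Both addends are non-negative and so is the stored result: no signed overflow.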